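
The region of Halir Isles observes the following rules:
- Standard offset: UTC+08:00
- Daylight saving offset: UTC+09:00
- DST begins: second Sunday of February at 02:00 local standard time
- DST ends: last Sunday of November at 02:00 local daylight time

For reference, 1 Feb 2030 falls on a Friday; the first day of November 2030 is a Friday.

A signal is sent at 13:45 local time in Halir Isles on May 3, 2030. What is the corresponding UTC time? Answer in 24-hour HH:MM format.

1 February 2030 is a Friday, so the first Sunday is February 3 and the second is February 10.
1 November 2030 is a Friday, so Sundays fall on 3, 10, 17, 24; the last is November 24.
May 3, 2030 falls between 10 February and 24 November, so daylight saving is in effect and Halir Isles is at UTC+09:00.
13:45 local − 9h = 04:45 UTC.

04:45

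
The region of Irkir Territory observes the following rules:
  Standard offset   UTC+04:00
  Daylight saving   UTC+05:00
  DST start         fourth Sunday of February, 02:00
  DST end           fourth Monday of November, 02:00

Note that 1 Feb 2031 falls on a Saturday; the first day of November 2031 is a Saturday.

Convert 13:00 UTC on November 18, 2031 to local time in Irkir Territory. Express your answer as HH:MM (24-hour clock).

1 February 2031 is a Saturday, so the first Sunday is February 2 and the fourth is February 23.
1 November 2031 is a Saturday, so the first Monday is November 3 and the fourth is November 24.
At the standard offset (UTC+04:00), 13:00 UTC + 4h = 17:00 Irkir Territory standard time.
The standard-time date in Irkir Territory, November 18, 2031, lies within the daylight-saving period (23 February – 24 November), so Irkir Territory is on daylight time, UTC+05:00.
13:00 UTC + 5h = 18:00 local.

18:00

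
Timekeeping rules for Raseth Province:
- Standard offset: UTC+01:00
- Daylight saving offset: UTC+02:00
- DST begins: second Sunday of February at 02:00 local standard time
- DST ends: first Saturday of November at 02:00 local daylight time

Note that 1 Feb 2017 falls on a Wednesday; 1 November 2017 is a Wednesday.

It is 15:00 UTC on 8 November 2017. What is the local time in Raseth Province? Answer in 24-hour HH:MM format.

1 February 2017 is a Wednesday, so the first Sunday is February 5 and the second is February 12.
1 November 2017 is a Wednesday, so the first Saturday is November 4.
At the standard offset (UTC+01:00), 15:00 UTC + 1h = 16:00 Raseth Province standard time.
Daylight saving runs 12 February – 4 November; the standard-time date in Raseth Province, 8 November 2017, is outside that window, so Raseth Province is on standard time at UTC+01:00.
15:00 UTC + 1h = 16:00 local.

16:00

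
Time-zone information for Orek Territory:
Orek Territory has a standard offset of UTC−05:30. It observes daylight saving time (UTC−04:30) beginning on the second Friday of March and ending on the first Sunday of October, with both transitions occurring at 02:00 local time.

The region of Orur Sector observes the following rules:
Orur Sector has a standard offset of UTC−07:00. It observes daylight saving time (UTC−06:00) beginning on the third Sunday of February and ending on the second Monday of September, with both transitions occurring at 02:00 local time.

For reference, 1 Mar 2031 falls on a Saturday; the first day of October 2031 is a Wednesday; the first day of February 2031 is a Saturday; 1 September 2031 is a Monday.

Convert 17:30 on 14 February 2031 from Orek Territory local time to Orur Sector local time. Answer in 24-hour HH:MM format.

1 March 2031 is a Saturday, so the first Friday is March 7 and the second is March 14.
1 October 2031 is a Wednesday, so the first Sunday is October 5.
14 February 2031 is outside the daylight-saving period (14 March – 5 October), so Orek Territory is on standard time, UTC−05:30.
17:30 Orek Territory + 5h30m = 23:00 UTC.
1 February 2031 is a Saturday, so the first Sunday is February 2 and the third is February 16.
1 September 2031 is a Monday, so the first Monday is September 1 and the second is September 8.
At the standard offset (UTC−07:00), 23:00 UTC − 7h = 16:00 Orur Sector standard time.
Daylight saving runs 16 February – 8 September; the standard-time date in Orur Sector, 14 February 2031, is outside that window, so Orur Sector is on standard time at UTC−07:00.
23:00 UTC − 7h = 16:00 Orur Sector.

16:00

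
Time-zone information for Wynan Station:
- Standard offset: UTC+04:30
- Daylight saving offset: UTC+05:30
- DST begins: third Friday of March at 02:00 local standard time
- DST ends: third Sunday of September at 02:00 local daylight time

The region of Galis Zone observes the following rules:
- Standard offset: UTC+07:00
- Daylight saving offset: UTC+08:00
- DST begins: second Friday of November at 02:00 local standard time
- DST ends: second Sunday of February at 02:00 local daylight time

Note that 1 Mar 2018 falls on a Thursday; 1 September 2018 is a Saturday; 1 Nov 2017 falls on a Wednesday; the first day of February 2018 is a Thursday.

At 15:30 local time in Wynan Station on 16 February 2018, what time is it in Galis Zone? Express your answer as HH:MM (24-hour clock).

18:00

1 March 2018 is a Thursday, so the first Friday is March 2 and the third is March 16.
1 September 2018 is a Saturday, so the first Sunday is September 2 and the third is September 16.
Daylight saving runs 16 March – 16 September; 16 February 2018 is outside that window, so Wynan Station is on standard time at UTC+04:30.
15:30 Wynan Station − 4h30m = 11:00 UTC.
1 November 2017 is a Wednesday, so the first Friday is November 3 and the second is November 10.
1 February 2018 is a Thursday, so the first Sunday is February 4 and the second is February 11.
At the standard offset (UTC+07:00), 11:00 UTC + 7h = 18:00 Galis Zone standard time.
The standard-time date in Galis Zone, 16 February 2018, does not fall between 10 November 2017 and 11 February 2018, so daylight saving is not in effect and Galis Zone is at UTC+07:00.
11:00 UTC + 7h = 18:00 Galis Zone.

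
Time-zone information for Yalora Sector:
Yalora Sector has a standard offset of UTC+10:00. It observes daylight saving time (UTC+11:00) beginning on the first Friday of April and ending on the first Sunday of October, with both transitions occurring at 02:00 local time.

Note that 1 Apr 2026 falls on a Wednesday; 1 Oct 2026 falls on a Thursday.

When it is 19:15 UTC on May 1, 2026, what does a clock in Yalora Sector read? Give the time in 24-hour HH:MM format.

1 April 2026 is a Wednesday, so the first Friday is April 3.
1 October 2026 is a Thursday, so the first Sunday is October 4.
At the standard offset (UTC+10:00), 19:15 UTC + 10h = 05:15 Yalora Sector standard time (rolling into the next day, 2 May 2026).
Daylight saving runs 3 April – 4 October; the standard-time date in Yalora Sector, May 2, 2026, is inside that window, so Yalora Sector is at UTC+11:00.
19:15 UTC + 11h = 06:15 local (rolling into the next day, 2 May 2026).

06:15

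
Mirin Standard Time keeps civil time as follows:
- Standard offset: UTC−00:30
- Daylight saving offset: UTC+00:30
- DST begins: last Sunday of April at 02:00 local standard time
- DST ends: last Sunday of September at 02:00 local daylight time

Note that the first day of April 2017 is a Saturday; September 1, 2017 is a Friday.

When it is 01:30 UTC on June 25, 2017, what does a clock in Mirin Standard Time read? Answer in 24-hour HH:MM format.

02:00

1 April 2017 is a Saturday, so Sundays fall on 2, 9, 16, 23, 30; the last is April 30.
1 September 2017 is a Friday, so Sundays fall on 3, 10, 17, 24; the last is September 24.
At the standard offset (UTC−00:30), 01:30 UTC − 0h30m = 01:00 Mirin Standard Time standard time.
Daylight saving runs 30 April – 24 September; the standard-time date in Mirin Standard Time, June 25, 2017, is inside that window, so Mirin Standard Time is at UTC+00:30.
01:30 UTC + 0h30m = 02:00 local.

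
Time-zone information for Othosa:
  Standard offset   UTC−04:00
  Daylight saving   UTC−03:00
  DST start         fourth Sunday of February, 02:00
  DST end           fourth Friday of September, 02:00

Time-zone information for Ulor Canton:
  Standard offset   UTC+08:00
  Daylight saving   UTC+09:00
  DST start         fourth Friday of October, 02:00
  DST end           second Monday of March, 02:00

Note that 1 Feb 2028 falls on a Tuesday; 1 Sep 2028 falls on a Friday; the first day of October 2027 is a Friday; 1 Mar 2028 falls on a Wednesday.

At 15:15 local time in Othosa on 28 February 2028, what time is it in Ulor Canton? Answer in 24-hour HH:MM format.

03:15

1 February 2028 is a Tuesday, so the first Sunday is February 6 and the fourth is February 27.
1 September 2028 is a Friday, so the first Friday is September 1 and the fourth is September 22.
28 February 2028 falls between 27 February and 22 September, so daylight saving is in effect and Othosa is at UTC−03:00.
15:15 Othosa + 3h = 18:15 UTC.
1 October 2027 is a Friday, so the first Friday is October 1 and the fourth is October 22.
1 March 2028 is a Wednesday, so the first Monday is March 6 and the second is March 13.
At the standard offset (UTC+08:00), 18:15 UTC + 8h = 02:15 Ulor Canton standard time (rolling into the next day, 29 February 2028).
The standard-time date in Ulor Canton, 29 February 2028, lies within the daylight-saving period (22 October 2027 – 13 March 2028), so Ulor Canton is on daylight time, UTC+09:00.
18:15 UTC + 9h = 03:15 Ulor Canton (rolling into the next day, 29 February 2028).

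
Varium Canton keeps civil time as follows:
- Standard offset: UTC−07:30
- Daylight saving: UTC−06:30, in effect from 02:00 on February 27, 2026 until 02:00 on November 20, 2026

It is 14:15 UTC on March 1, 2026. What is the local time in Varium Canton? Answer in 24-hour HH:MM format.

07:45

At the standard offset (UTC−07:30), 14:15 UTC − 7h30m = 06:45 Varium Canton standard time.
The standard-time date in Varium Canton, March 1, 2026, lies within the daylight-saving period (27 February – 20 November), so Varium Canton is on daylight time, UTC−06:30.
14:15 UTC − 6h30m = 07:45 local.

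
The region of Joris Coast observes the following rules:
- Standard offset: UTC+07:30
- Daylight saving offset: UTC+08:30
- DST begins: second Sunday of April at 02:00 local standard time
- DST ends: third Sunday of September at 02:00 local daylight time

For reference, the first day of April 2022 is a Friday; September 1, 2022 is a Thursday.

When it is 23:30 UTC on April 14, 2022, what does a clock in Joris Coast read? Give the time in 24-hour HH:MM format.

1 April 2022 is a Friday, so the first Sunday is April 3 and the second is April 10.
1 September 2022 is a Thursday, so the first Sunday is September 4 and the third is September 18.
At the standard offset (UTC+07:30), 23:30 UTC + 7h30m = 07:00 Joris Coast standard time (rolling into the next day, 15 April 2022).
The standard-time date in Joris Coast, April 15, 2022, lies within the daylight-saving period (10 April – 18 September), so Joris Coast is on daylight time, UTC+08:30.
23:30 UTC + 8h30m = 08:00 local (rolling into the next day, 15 April 2022).

08:00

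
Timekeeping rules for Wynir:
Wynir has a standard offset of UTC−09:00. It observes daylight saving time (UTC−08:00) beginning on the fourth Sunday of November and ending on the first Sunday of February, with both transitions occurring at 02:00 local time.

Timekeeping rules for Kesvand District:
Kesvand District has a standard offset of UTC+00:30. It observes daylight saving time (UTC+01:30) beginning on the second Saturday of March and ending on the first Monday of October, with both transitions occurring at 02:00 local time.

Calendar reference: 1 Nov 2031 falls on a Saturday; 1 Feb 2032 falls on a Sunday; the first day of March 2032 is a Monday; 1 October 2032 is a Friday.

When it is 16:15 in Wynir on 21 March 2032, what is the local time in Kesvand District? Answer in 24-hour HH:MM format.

02:45

1 November 2031 is a Saturday, so the first Sunday is November 2 and the fourth is November 23.
1 February 2032 is a Sunday, so the first Sunday is February 1.
21 March 2032 is outside the daylight-saving period (23 November 2031 – 1 February 2032), so Wynir is on standard time, UTC−09:00.
16:15 Wynir + 9h = 01:15 UTC (rolling into the next day, 22 March 2032).
1 March 2032 is a Monday, so the first Saturday is March 6 and the second is March 13.
1 October 2032 is a Friday, so the first Monday is October 4.
At the standard offset (UTC+00:30), 01:15 UTC + 0h30m = 01:45 Kesvand District standard time.
Daylight saving runs 13 March – 4 October; the standard-time date in Kesvand District, 22 March 2032, is inside that window, so Kesvand District is at UTC+01:30.
01:15 UTC + 1h30m = 02:45 Kesvand District.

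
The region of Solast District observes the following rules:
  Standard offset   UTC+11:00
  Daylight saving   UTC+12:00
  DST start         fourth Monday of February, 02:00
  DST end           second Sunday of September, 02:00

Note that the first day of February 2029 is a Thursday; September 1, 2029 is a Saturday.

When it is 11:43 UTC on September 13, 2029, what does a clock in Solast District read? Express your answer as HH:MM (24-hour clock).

22:43

1 February 2029 is a Thursday, so the first Monday is February 5 and the fourth is February 26.
1 September 2029 is a Saturday, so the first Sunday is September 2 and the second is September 9.
At the standard offset (UTC+11:00), 11:43 UTC + 11h = 22:43 Solast District standard time.
The standard-time date in Solast District, September 13, 2029, does not fall between 26 February and 9 September, so daylight saving is not in effect and Solast District is at UTC+11:00.
11:43 UTC + 11h = 22:43 local.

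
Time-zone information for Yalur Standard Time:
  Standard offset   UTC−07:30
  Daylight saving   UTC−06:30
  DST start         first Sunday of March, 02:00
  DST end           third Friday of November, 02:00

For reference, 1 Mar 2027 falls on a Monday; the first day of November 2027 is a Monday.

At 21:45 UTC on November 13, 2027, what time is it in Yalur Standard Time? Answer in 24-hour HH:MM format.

15:15

1 March 2027 is a Monday, so the first Sunday is March 7.
1 November 2027 is a Monday, so the first Friday is November 5 and the third is November 19.
At the standard offset (UTC−07:30), 21:45 UTC − 7h30m = 14:15 Yalur Standard Time standard time.
The standard-time date in Yalur Standard Time, November 13, 2027, falls between 7 March and 19 November, so daylight saving is in effect and Yalur Standard Time is at UTC−06:30.
21:45 UTC − 6h30m = 15:15 local.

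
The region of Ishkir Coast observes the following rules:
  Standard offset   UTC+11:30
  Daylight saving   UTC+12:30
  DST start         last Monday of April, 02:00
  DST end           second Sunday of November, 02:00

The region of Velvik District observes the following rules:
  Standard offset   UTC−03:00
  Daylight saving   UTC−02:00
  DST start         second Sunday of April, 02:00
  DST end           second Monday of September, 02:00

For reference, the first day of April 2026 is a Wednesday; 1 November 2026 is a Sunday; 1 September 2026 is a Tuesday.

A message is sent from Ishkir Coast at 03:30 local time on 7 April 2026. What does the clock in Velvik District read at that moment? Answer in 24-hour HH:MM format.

1 April 2026 is a Wednesday, so Mondays fall on 6, 13, 20, 27; the last is April 27.
1 November 2026 is a Sunday, so the first Sunday is November 1 and the second is November 8.
7 April 2026 is outside the daylight-saving period (27 April – 8 November), so Ishkir Coast is on standard time, UTC+11:30.
03:30 Ishkir Coast − 11h30m = 16:00 UTC (rolling into the previous day, 6 April 2026).
1 April 2026 is a Wednesday, so the first Sunday is April 5 and the second is April 12.
1 September 2026 is a Tuesday, so the first Monday is September 7 and the second is September 14.
At the standard offset (UTC−03:00), 16:00 UTC − 3h = 13:00 Velvik District standard time.
The standard-time date in Velvik District, 6 April 2026, is outside the daylight-saving period (12 April – 14 September), so Velvik District is on standard time, UTC−03:00.
16:00 UTC − 3h = 13:00 Velvik District.

13:00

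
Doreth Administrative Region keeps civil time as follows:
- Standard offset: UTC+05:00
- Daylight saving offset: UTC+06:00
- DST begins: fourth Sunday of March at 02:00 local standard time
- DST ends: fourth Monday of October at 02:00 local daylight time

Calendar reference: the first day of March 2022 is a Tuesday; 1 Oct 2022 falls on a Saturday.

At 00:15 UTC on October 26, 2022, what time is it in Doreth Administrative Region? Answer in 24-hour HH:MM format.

05:15

1 March 2022 is a Tuesday, so the first Sunday is March 6 and the fourth is March 27.
1 October 2022 is a Saturday, so the first Monday is October 3 and the fourth is October 24.
At the standard offset (UTC+05:00), 00:15 UTC + 5h = 05:15 Doreth Administrative Region standard time.
Daylight saving runs 27 March – 24 October; the standard-time date in Doreth Administrative Region, October 26, 2022, is outside that window, so Doreth Administrative Region is on standard time at UTC+05:00.
00:15 UTC + 5h = 05:15 local.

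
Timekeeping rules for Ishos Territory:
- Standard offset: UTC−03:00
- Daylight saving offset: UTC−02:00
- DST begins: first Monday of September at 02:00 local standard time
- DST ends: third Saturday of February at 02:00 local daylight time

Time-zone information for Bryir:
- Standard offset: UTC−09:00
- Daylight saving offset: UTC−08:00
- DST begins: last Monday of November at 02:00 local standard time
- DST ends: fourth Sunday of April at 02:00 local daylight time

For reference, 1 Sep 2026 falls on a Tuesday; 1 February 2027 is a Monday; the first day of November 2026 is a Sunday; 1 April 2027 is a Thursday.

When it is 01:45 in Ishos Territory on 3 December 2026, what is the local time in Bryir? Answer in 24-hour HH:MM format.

1 September 2026 is a Tuesday, so the first Monday is September 7.
1 February 2027 is a Monday, so the first Saturday is February 6 and the third is February 20.
3 December 2026 lies within the daylight-saving period (7 September 2026 – 20 February 2027), so Ishos Territory is on daylight time, UTC−02:00.
01:45 Ishos Territory + 2h = 03:45 UTC.
1 November 2026 is a Sunday, so Mondays fall on 2, 9, 16, 23, 30; the last is November 30.
1 April 2027 is a Thursday, so the first Sunday is April 4 and the fourth is April 25.
At the standard offset (UTC−09:00), 03:45 UTC − 9h = 18:45 Bryir standard time (rolling into the previous day, 2 December 2026).
Daylight saving runs 30 November 2026 – 25 April 2027; the standard-time date in Bryir, 2 December 2026, is inside that window, so Bryir is at UTC−08:00.
03:45 UTC − 8h = 19:45 Bryir (rolling into the previous day, 2 December 2026).

19:45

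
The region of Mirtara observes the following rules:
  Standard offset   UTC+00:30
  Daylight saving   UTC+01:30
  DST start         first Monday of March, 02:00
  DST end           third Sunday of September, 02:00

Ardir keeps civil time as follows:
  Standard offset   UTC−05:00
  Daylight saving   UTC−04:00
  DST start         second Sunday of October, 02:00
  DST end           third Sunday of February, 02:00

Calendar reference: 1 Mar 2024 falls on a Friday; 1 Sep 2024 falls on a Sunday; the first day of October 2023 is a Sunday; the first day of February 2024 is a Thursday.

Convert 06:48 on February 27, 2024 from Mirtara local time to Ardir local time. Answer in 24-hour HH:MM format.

1 March 2024 is a Friday, so the first Monday is March 4.
1 September 2024 is a Sunday, so the first Sunday is September 1 and the third is September 15.
February 27, 2024 is outside the daylight-saving period (4 March – 15 September), so Mirtara is on standard time, UTC+00:30.
06:48 Mirtara − 0h30m = 06:18 UTC.
1 October 2023 is a Sunday, so the first Sunday is October 1 and the second is October 8.
1 February 2024 is a Thursday, so the first Sunday is February 4 and the third is February 18.
At the standard offset (UTC−05:00), 06:18 UTC − 5h = 01:18 Ardir standard time.
The standard-time date in Ardir, February 27, 2024, does not fall between 8 October 2023 and 18 February 2024, so daylight saving is not in effect and Ardir is at UTC−05:00.
06:18 UTC − 5h = 01:18 Ardir.

01:18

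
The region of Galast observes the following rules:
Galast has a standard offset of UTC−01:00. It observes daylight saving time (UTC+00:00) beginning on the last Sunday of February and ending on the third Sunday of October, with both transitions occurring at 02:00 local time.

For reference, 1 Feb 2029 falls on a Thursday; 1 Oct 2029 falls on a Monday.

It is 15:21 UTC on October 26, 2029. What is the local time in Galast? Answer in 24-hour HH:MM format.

1 February 2029 is a Thursday, so Sundays fall on 4, 11, 18, 25; the last is February 25.
1 October 2029 is a Monday, so the first Sunday is October 7 and the third is October 21.
At the standard offset (UTC−01:00), 15:21 UTC − 1h = 14:21 Galast standard time.
The standard-time date in Galast, October 26, 2029, does not fall between 25 February and 21 October, so daylight saving is not in effect and Galast is at UTC−01:00.
15:21 UTC − 1h = 14:21 local.

14:21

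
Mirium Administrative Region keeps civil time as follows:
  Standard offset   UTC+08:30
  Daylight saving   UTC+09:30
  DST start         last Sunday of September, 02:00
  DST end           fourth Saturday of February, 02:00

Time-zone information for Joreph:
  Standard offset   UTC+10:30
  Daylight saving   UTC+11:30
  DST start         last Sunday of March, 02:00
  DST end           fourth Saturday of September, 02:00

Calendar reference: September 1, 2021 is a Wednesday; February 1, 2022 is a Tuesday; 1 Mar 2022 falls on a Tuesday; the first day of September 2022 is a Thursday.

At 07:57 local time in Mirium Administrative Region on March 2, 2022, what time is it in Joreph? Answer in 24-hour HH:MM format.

1 September 2021 is a Wednesday, so Sundays fall on 5, 12, 19, 26; the last is September 26.
1 February 2022 is a Tuesday, so the first Saturday is February 5 and the fourth is February 26.
March 2, 2022 does not fall between 26 September 2021 and 26 February 2022, so daylight saving is not in effect and Mirium Administrative Region is at UTC+08:30.
07:57 Mirium Administrative Region − 8h30m = 23:27 UTC (rolling into the previous day, 1 March 2022).
1 March 2022 is a Tuesday, so Sundays fall on 6, 13, 20, 27; the last is March 27.
1 September 2022 is a Thursday, so the first Saturday is September 3 and the fourth is September 24.
At the standard offset (UTC+10:30), 23:27 UTC + 10h30m = 09:57 Joreph standard time (rolling into the next day, 2 March 2022).
Daylight saving runs 27 March – 24 September; the standard-time date in Joreph, March 2, 2022, is outside that window, so Joreph is on standard time at UTC+10:30.
23:27 UTC + 10h30m = 09:57 Joreph (rolling into the next day, 2 March 2022).

09:57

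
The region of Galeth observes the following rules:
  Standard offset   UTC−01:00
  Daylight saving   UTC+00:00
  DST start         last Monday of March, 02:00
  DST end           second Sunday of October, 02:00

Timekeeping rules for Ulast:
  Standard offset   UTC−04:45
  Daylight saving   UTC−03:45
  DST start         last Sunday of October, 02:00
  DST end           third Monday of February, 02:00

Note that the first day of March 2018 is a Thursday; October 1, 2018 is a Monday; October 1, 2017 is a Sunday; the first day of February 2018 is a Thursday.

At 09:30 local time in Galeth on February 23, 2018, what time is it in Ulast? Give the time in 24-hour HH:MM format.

1 March 2018 is a Thursday, so Mondays fall on 5, 12, 19, 26; the last is March 26.
1 October 2018 is a Monday, so the first Sunday is October 7 and the second is October 14.
February 23, 2018 is outside the daylight-saving period (26 March – 14 October), so Galeth is on standard time, UTC−01:00.
09:30 Galeth + 1h = 10:30 UTC.
1 October 2017 is a Sunday, so Sundays fall on 1, 8, 15, 22, 29; the last is October 29.
1 February 2018 is a Thursday, so the first Monday is February 5 and the third is February 19.
At the standard offset (UTC−04:45), 10:30 UTC − 4h45m = 05:45 Ulast standard time.
The standard-time date in Ulast, February 23, 2018, does not fall between 29 October 2017 and 19 February 2018, so daylight saving is not in effect and Ulast is at UTC−04:45.
10:30 UTC − 4h45m = 05:45 Ulast.

05:45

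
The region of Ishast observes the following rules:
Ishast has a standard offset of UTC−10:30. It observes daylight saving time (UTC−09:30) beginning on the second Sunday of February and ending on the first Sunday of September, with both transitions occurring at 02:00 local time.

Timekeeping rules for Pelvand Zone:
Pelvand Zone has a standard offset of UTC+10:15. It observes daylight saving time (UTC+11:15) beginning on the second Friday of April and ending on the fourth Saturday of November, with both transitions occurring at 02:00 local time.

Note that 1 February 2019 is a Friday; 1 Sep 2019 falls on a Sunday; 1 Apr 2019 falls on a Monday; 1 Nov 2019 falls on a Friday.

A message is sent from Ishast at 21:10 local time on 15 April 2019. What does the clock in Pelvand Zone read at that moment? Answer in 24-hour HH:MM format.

17:55

1 February 2019 is a Friday, so the first Sunday is February 3 and the second is February 10.
1 September 2019 is a Sunday, so the first Sunday is September 1.
Daylight saving runs 10 February – 1 September; 15 April 2019 is inside that window, so Ishast is at UTC−09:30.
21:10 Ishast + 9h30m = 06:40 UTC (rolling into the next day, 16 April 2019).
1 April 2019 is a Monday, so the first Friday is April 5 and the second is April 12.
1 November 2019 is a Friday, so the first Saturday is November 2 and the fourth is November 23.
At the standard offset (UTC+10:15), 06:40 UTC + 10h15m = 16:55 Pelvand Zone standard time.
The standard-time date in Pelvand Zone, 16 April 2019, lies within the daylight-saving period (12 April – 23 November), so Pelvand Zone is on daylight time, UTC+11:15.
06:40 UTC + 11h15m = 17:55 Pelvand Zone.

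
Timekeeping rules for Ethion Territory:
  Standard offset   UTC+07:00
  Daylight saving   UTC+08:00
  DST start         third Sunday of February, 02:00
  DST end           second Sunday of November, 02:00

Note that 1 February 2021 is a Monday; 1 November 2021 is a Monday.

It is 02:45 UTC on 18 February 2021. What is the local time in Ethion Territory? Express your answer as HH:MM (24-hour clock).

09:45

1 February 2021 is a Monday, so the first Sunday is February 7 and the third is February 21.
1 November 2021 is a Monday, so the first Sunday is November 7 and the second is November 14.
At the standard offset (UTC+07:00), 02:45 UTC + 7h = 09:45 Ethion Territory standard time.
Daylight saving runs 21 February – 14 November; the standard-time date in Ethion Territory, 18 February 2021, is outside that window, so Ethion Territory is on standard time at UTC+07:00.
02:45 UTC + 7h = 09:45 local.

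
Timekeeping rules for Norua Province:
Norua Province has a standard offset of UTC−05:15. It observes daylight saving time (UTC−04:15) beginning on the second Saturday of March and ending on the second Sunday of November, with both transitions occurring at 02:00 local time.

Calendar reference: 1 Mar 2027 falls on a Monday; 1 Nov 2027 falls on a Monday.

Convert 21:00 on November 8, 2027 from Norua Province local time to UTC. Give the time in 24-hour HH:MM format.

01:15

1 March 2027 is a Monday, so the first Saturday is March 6 and the second is March 13.
1 November 2027 is a Monday, so the first Sunday is November 7 and the second is November 14.
November 8, 2027 lies within the daylight-saving period (13 March – 14 November), so Norua Province is on daylight time, UTC−04:15.
21:00 local + 4h15m = 01:15 UTC (rolling into the next day, 9 November 2027).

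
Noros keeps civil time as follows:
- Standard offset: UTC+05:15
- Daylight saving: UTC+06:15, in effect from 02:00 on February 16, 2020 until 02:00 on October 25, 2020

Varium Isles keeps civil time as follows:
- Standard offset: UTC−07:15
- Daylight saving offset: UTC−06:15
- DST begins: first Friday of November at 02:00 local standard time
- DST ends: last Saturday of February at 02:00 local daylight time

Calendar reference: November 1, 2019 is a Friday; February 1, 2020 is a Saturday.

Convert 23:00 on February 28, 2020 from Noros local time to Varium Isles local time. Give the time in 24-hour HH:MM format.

February 28, 2020 falls between 16 February and 25 October, so daylight saving is in effect and Noros is at UTC+06:15.
23:00 Noros − 6h15m = 16:45 UTC.
1 November 2019 is a Friday, so the first Friday is November 1.
1 February 2020 is a Saturday, so Saturdays fall on 1, 8, 15, 22, 29; the last is February 29.
At the standard offset (UTC−07:15), 16:45 UTC − 7h15m = 09:30 Varium Isles standard time.
The standard-time date in Varium Isles, February 28, 2020, lies within the daylight-saving period (1 November 2019 – 29 February 2020), so Varium Isles is on daylight time, UTC−06:15.
16:45 UTC − 6h15m = 10:30 Varium Isles.

10:30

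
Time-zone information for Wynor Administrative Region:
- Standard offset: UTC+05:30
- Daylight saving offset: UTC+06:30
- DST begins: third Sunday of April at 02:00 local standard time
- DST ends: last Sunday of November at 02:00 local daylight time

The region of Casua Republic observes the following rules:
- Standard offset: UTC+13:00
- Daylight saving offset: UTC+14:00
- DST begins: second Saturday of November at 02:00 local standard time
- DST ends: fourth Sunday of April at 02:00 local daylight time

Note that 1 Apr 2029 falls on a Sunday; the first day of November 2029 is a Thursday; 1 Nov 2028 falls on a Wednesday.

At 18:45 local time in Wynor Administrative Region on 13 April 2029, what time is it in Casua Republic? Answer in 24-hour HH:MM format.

03:15

1 April 2029 is a Sunday, so the first Sunday is April 1 and the third is April 15.
1 November 2029 is a Thursday, so Sundays fall on 4, 11, 18, 25; the last is November 25.
13 April 2029 is outside the daylight-saving period (15 April – 25 November), so Wynor Administrative Region is on standard time, UTC+05:30.
18:45 Wynor Administrative Region − 5h30m = 13:15 UTC.
1 November 2028 is a Wednesday, so the first Saturday is November 4 and the second is November 11.
1 April 2029 is a Sunday, so the first Sunday is April 1 and the fourth is April 22.
At the standard offset (UTC+13:00), 13:15 UTC + 13h = 02:15 Casua Republic standard time (rolling into the next day, 14 April 2029).
Daylight saving runs 11 November 2028 – 22 April 2029; the standard-time date in Casua Republic, 14 April 2029, is inside that window, so Casua Republic is at UTC+14:00.
13:15 UTC + 14h = 03:15 Casua Republic (rolling into the next day, 14 April 2029).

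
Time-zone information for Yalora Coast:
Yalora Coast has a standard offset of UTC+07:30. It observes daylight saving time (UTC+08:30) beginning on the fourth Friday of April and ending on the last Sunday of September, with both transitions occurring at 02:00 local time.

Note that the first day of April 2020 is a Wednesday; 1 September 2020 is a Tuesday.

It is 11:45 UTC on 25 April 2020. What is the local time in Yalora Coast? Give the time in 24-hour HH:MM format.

20:15

1 April 2020 is a Wednesday, so the first Friday is April 3 and the fourth is April 24.
1 September 2020 is a Tuesday, so Sundays fall on 6, 13, 20, 27; the last is September 27.
At the standard offset (UTC+07:30), 11:45 UTC + 7h30m = 19:15 Yalora Coast standard time.
The standard-time date in Yalora Coast, 25 April 2020, falls between 24 April and 27 September, so daylight saving is in effect and Yalora Coast is at UTC+08:30.
11:45 UTC + 8h30m = 20:15 local.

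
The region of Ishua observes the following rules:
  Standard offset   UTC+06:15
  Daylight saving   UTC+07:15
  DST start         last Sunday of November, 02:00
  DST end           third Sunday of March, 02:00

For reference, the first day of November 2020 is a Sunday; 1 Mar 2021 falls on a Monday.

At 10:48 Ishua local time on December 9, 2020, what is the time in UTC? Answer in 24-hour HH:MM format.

03:33

1 November 2020 is a Sunday, so Sundays fall on 1, 8, 15, 22, 29; the last is November 29.
1 March 2021 is a Monday, so the first Sunday is March 7 and the third is March 21.
December 9, 2020 falls between 29 November 2020 and 21 March 2021, so daylight saving is in effect and Ishua is at UTC+07:15.
10:48 local − 7h15m = 03:33 UTC.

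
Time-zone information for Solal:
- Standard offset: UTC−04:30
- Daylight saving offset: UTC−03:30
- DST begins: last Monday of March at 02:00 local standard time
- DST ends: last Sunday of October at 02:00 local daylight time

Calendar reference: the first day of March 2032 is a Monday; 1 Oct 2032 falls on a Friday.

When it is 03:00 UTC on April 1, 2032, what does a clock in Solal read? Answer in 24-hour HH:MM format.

23:30

1 March 2032 is a Monday, so Mondays fall on 1, 8, 15, 22, 29; the last is March 29.
1 October 2032 is a Friday, so Sundays fall on 3, 10, 17, 24, 31; the last is October 31.
At the standard offset (UTC−04:30), 03:00 UTC − 4h30m = 22:30 Solal standard time (rolling into the previous day, 31 March 2032).
The standard-time date in Solal, March 31, 2032, falls between 29 March and 31 October, so daylight saving is in effect and Solal is at UTC−03:30.
03:00 UTC − 3h30m = 23:30 local (rolling into the previous day, 31 March 2032).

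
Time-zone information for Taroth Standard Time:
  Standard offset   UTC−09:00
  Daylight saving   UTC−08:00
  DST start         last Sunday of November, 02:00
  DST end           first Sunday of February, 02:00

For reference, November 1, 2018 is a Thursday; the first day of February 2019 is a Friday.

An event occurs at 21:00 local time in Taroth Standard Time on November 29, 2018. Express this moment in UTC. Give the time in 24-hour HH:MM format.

05:00

1 November 2018 is a Thursday, so Sundays fall on 4, 11, 18, 25; the last is November 25.
1 February 2019 is a Friday, so the first Sunday is February 3.
Daylight saving runs 25 November 2018 – 3 February 2019; November 29, 2018 is inside that window, so Taroth Standard Time is at UTC−08:00.
21:00 local + 8h = 05:00 UTC (rolling into the next day, 30 November 2018).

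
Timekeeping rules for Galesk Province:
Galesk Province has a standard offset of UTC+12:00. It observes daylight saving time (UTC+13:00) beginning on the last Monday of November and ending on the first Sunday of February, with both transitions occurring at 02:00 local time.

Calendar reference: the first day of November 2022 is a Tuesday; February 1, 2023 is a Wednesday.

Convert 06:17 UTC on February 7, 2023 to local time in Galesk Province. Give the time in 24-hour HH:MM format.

18:17

1 November 2022 is a Tuesday, so Mondays fall on 7, 14, 21, 28; the last is November 28.
1 February 2023 is a Wednesday, so the first Sunday is February 5.
At the standard offset (UTC+12:00), 06:17 UTC + 12h = 18:17 Galesk Province standard time.
The standard-time date in Galesk Province, February 7, 2023, is outside the daylight-saving period (28 November 2022 – 5 February 2023), so Galesk Province is on standard time, UTC+12:00.
06:17 UTC + 12h = 18:17 local.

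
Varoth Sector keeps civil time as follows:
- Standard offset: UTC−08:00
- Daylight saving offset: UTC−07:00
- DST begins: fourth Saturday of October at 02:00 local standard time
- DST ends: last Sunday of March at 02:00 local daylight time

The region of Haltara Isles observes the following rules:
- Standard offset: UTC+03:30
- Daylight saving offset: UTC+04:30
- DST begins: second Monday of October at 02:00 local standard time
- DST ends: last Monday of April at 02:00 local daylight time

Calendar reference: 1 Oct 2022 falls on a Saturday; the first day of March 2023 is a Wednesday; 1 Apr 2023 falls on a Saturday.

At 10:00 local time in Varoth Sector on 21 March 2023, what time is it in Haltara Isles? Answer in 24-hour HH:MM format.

21:30

1 October 2022 is a Saturday, so the first Saturday is October 1 and the fourth is October 22.
1 March 2023 is a Wednesday, so Sundays fall on 5, 12, 19, 26; the last is March 26.
21 March 2023 lies within the daylight-saving period (22 October 2022 – 26 March 2023), so Varoth Sector is on daylight time, UTC−07:00.
10:00 Varoth Sector + 7h = 17:00 UTC.
1 October 2022 is a Saturday, so the first Monday is October 3 and the second is October 10.
1 April 2023 is a Saturday, so Mondays fall on 3, 10, 17, 24; the last is April 24.
At the standard offset (UTC+03:30), 17:00 UTC + 3h30m = 20:30 Haltara Isles standard time.
The standard-time date in Haltara Isles, 21 March 2023, falls between 10 October 2022 and 24 April 2023, so daylight saving is in effect and Haltara Isles is at UTC+04:30.
17:00 UTC + 4h30m = 21:30 Haltara Isles.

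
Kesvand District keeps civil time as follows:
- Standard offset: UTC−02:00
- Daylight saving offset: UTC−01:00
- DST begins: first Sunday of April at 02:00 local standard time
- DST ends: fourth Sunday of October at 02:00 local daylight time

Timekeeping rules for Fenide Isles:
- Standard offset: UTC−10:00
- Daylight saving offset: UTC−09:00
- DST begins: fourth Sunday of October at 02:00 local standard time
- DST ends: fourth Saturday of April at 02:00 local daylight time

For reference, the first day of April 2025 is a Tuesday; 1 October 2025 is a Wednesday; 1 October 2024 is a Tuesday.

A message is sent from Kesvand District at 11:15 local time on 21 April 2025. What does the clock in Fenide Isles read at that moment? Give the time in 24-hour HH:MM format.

03:15

1 April 2025 is a Tuesday, so the first Sunday is April 6.
1 October 2025 is a Wednesday, so the first Sunday is October 5 and the fourth is October 26.
21 April 2025 falls between 6 April and 26 October, so daylight saving is in effect and Kesvand District is at UTC−01:00.
11:15 Kesvand District + 1h = 12:15 UTC.
1 October 2024 is a Tuesday, so the first Sunday is October 6 and the fourth is October 27.
1 April 2025 is a Tuesday, so the first Saturday is April 5 and the fourth is April 26.
At the standard offset (UTC−10:00), 12:15 UTC − 10h = 02:15 Fenide Isles standard time.
The standard-time date in Fenide Isles, 21 April 2025, lies within the daylight-saving period (27 October 2024 – 26 April 2025), so Fenide Isles is on daylight time, UTC−09:00.
12:15 UTC − 9h = 03:15 Fenide Isles.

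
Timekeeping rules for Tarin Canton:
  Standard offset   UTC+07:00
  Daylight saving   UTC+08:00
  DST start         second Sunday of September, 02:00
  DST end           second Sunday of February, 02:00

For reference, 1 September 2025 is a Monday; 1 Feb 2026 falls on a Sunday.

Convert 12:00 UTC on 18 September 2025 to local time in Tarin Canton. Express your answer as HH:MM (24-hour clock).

1 September 2025 is a Monday, so the first Sunday is September 7 and the second is September 14.
1 February 2026 is a Sunday, so the first Sunday is February 1 and the second is February 8.
At the standard offset (UTC+07:00), 12:00 UTC + 7h = 19:00 Tarin Canton standard time.
The standard-time date in Tarin Canton, 18 September 2025, falls between 14 September 2025 and 8 February 2026, so daylight saving is in effect and Tarin Canton is at UTC+08:00.
12:00 UTC + 8h = 20:00 local.

20:00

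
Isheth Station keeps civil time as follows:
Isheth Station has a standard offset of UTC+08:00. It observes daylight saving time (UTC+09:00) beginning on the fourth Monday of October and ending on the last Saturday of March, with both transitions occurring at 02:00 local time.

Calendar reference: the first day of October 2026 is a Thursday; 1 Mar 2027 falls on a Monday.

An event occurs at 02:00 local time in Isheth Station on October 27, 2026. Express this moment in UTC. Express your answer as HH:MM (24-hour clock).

1 October 2026 is a Thursday, so the first Monday is October 5 and the fourth is October 26.
1 March 2027 is a Monday, so Saturdays fall on 6, 13, 20, 27; the last is March 27.
October 27, 2026 lies within the daylight-saving period (26 October 2026 – 27 March 2027), so Isheth Station is on daylight time, UTC+09:00.
02:00 local − 9h = 17:00 UTC (rolling into the previous day, 26 October 2026).

17:00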